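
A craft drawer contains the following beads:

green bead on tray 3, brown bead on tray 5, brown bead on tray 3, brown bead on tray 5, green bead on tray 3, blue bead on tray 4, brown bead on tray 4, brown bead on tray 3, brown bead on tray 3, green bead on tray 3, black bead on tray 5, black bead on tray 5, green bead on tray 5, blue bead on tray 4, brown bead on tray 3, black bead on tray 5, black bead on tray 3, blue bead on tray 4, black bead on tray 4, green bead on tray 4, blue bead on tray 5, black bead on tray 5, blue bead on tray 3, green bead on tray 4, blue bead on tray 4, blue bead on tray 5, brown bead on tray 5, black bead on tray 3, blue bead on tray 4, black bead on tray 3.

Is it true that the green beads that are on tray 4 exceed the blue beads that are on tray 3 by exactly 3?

There are 2 green beads on tray 4.
There is 1 blue bead on tray 3.
The claim requires 2 − 1 (= 1) to equal 3, which does not hold.

False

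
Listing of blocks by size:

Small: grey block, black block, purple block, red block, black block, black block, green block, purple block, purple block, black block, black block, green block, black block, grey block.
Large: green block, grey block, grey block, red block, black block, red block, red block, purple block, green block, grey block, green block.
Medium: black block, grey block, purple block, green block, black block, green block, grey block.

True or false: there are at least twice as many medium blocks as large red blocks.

True

|medium blocks| = 7.
|large red blocks| = 3.
The claim requires 7 ≥ 2 × 3 = 6, which holds.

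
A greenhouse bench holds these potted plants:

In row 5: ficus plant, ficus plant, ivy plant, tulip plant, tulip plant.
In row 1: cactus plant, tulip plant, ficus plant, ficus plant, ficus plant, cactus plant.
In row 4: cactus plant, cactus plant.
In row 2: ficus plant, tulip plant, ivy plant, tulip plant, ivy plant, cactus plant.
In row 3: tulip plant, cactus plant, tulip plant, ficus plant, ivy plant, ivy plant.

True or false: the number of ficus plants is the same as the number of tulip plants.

True

There are 7 ficus plants.
There are 7 tulip plants.
The claim requires 7 = 7, which holds.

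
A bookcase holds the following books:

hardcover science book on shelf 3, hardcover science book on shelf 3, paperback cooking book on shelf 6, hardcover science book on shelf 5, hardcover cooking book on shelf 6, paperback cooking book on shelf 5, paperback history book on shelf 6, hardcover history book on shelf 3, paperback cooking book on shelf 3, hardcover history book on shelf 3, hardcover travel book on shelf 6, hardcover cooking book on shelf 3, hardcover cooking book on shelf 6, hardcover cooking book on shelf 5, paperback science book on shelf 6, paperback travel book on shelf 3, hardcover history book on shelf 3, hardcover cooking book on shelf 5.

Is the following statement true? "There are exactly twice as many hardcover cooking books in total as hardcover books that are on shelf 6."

hardcover cooking books: 5.
hardcover books on shelf 6: 3.
The claim requires 5 = 2 × 3 = 6, which does not hold.

False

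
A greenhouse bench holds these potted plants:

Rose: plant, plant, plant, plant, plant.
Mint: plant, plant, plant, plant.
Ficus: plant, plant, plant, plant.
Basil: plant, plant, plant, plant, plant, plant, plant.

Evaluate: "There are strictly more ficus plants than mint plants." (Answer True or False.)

False

|ficus plants| = 4.
|mint plants| = 4.
The claim requires 4 > 4, which does not hold.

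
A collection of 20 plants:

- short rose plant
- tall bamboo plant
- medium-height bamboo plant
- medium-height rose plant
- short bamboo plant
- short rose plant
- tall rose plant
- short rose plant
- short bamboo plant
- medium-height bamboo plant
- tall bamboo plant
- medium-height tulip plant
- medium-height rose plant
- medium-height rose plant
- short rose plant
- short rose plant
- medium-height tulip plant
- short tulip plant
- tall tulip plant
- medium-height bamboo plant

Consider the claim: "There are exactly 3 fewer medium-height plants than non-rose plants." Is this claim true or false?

True

medium-height plants: 8.
non-rose plants: 11.
The claim requires 11 − 8 (= 3) to equal 3, which holds.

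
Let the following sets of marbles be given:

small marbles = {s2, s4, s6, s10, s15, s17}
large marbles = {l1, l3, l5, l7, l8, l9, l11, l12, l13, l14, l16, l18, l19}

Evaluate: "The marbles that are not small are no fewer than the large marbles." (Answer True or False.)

True

marbles that are not small: 13.
large marbles: 13.
The claim requires 13 ≥ 13, which holds.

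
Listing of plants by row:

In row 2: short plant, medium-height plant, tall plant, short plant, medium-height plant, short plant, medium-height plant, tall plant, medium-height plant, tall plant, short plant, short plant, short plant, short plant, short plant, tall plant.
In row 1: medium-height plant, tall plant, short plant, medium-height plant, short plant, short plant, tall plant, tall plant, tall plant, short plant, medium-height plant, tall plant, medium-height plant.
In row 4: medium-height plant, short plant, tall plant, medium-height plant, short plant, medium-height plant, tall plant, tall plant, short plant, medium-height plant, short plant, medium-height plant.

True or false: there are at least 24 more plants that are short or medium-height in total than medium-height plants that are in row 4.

There are 29 plants that are short or medium-height.
There are 5 medium-height plants in row 4.
The claim requires 29 − 5 = 24 ≥ 24, which holds.

True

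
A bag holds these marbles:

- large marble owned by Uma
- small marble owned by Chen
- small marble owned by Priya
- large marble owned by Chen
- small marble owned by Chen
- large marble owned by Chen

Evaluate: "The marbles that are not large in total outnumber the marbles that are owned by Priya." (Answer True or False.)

|marbles that are not large| = 3.
|marbles owned by Priya| = 1.
The claim requires 3 > 1, which holds.

True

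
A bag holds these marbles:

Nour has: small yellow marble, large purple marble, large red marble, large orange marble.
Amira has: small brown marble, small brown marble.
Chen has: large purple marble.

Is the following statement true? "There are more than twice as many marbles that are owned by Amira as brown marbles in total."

Count of marbles owned by Amira: 2.
There are 2 brown marbles.
The claim requires 2 > 2 × 2 = 4, which does not hold.

False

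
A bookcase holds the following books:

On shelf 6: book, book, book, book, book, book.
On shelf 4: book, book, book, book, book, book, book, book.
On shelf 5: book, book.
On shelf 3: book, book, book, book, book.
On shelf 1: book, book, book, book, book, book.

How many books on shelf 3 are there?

5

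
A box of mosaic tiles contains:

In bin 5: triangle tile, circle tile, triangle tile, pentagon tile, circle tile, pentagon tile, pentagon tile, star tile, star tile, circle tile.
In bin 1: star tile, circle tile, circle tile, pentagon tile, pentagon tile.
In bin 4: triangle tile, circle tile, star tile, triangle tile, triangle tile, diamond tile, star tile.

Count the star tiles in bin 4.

2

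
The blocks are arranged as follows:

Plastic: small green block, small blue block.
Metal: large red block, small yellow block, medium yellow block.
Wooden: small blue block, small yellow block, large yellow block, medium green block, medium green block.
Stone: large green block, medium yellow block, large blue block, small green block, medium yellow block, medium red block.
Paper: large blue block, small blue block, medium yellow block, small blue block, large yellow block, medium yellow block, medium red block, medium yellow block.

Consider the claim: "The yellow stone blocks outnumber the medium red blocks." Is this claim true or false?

There are 2 yellow stone blocks.
There are 2 medium red blocks.
The claim requires 2 > 2, which does not hold.

False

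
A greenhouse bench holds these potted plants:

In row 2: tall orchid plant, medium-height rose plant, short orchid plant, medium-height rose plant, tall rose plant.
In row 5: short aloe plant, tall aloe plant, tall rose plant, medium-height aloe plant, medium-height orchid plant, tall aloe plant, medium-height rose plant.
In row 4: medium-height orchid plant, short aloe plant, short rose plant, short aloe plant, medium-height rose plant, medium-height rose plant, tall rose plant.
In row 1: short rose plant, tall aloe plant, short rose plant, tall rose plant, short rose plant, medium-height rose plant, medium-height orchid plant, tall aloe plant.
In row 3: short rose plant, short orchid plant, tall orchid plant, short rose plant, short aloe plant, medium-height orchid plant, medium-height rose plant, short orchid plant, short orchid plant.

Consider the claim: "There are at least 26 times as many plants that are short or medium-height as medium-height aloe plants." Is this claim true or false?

plants that are short or medium-height: 26.
medium-height aloe plants: 1.
The claim requires 26 ≥ 26 × 1 = 26, which holds.

True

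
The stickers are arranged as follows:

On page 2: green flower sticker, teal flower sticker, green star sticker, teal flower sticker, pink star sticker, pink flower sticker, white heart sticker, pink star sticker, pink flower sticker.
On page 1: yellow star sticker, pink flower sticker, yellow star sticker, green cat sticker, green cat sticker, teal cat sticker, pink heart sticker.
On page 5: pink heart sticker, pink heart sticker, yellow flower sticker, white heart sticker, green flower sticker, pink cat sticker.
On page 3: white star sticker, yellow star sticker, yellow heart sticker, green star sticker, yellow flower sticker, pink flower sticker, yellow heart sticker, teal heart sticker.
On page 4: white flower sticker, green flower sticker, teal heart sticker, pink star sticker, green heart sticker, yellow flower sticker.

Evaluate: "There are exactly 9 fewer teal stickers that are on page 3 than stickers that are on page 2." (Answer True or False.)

False

|teal stickers on page 3| = 1.
|stickers on page 2| = 9.
The claim requires 9 − 1 (= 8) to equal 9, which does not hold.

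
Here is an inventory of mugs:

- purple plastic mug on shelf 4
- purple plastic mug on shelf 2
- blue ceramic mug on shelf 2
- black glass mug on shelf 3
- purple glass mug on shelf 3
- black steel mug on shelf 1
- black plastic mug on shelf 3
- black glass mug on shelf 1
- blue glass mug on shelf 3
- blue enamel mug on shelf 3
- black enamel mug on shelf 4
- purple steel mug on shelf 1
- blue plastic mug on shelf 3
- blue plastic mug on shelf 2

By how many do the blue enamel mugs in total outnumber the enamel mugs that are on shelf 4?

blue enamel mugs: 1.
enamel mugs on shelf 4: 1.
1 − 1 = 0.

0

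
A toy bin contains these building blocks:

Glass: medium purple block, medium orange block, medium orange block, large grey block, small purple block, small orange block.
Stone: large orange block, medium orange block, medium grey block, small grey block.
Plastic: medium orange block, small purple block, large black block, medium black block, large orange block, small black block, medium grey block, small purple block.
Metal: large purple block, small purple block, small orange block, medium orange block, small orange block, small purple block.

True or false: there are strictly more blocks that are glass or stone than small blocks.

False

There are 10 blocks that are glass or stone.
There are 10 small blocks.
The claim requires 10 > 10, which does not hold.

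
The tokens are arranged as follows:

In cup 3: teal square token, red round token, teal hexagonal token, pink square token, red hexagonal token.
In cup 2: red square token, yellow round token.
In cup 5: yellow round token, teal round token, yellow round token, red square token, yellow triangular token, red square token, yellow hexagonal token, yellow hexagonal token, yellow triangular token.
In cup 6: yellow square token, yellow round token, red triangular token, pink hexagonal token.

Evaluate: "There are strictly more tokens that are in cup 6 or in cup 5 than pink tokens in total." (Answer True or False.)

True

There are 13 tokens in cup 6 or in cup 5.
There are 2 pink tokens.
The claim requires 13 > 2, which holds.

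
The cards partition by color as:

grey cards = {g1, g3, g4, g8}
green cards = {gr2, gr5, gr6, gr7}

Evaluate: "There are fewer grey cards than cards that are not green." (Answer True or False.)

False

grey cards: 4.
cards that are not green: 4.
The claim requires 4 < 4, which does not hold.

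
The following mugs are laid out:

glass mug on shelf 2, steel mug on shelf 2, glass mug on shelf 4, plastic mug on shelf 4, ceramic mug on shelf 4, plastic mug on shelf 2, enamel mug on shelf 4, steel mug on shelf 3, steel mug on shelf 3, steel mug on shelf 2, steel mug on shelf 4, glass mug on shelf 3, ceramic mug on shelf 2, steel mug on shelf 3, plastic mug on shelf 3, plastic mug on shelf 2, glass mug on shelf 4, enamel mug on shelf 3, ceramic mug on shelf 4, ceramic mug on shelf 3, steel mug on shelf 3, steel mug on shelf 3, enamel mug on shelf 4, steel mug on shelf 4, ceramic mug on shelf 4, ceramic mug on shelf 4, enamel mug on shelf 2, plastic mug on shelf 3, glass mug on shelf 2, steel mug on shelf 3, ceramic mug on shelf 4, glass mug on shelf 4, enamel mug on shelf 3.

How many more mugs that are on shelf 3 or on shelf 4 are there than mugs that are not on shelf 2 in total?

0

mugs on shelf 3 or on shelf 4: 25.
mugs that are not on shelf 2: 25.
25 − 25 = 0.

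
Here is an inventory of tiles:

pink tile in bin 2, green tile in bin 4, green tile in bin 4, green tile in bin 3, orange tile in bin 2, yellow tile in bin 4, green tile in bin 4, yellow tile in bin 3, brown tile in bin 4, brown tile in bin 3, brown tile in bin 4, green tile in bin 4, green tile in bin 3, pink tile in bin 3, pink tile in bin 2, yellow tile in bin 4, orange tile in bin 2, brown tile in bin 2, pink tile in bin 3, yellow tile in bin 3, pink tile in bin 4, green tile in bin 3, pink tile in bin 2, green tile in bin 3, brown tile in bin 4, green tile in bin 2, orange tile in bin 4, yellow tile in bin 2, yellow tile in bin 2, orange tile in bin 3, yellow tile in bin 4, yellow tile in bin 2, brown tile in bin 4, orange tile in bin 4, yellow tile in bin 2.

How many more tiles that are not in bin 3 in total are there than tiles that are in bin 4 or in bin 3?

1

tiles that are not in bin 3: 25.
tiles in bin 4 or in bin 3: 24.
25 − 24 = 1.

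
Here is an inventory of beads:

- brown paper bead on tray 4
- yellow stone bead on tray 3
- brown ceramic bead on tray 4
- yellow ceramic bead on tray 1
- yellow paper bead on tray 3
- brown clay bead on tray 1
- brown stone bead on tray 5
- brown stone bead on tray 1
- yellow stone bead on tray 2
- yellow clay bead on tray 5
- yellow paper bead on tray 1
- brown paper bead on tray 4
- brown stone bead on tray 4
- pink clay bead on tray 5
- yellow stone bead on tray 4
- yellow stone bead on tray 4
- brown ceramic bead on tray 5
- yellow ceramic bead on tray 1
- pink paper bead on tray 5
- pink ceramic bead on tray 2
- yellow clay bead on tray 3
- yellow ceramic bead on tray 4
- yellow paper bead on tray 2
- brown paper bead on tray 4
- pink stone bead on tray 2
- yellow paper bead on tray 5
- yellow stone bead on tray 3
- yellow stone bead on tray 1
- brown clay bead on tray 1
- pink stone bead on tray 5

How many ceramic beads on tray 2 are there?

1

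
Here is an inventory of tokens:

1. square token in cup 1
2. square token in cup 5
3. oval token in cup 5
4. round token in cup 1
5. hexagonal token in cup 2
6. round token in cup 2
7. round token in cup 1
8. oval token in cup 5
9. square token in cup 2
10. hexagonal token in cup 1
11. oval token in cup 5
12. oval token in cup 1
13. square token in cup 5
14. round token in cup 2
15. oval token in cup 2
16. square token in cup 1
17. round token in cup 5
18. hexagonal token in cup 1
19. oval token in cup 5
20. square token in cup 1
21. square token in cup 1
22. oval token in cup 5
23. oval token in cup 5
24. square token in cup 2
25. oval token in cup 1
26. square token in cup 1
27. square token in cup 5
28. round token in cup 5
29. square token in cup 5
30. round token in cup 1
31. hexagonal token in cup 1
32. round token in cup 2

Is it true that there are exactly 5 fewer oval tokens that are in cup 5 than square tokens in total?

There are 6 oval tokens in cup 5.
There are 11 square tokens.
The claim requires 11 − 6 (= 5) to equal 5, which holds.

True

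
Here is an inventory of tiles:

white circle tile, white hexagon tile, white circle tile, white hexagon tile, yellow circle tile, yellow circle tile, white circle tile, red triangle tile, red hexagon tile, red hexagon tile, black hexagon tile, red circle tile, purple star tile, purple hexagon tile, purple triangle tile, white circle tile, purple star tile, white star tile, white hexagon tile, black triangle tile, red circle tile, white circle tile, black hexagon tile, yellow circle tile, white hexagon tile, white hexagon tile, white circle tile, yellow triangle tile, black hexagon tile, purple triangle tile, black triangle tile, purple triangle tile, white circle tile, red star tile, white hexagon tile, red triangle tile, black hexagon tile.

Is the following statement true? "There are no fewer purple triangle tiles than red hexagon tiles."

purple triangle tiles: 3.
red hexagon tiles: 2.
The claim requires 3 ≥ 2, which holds.

True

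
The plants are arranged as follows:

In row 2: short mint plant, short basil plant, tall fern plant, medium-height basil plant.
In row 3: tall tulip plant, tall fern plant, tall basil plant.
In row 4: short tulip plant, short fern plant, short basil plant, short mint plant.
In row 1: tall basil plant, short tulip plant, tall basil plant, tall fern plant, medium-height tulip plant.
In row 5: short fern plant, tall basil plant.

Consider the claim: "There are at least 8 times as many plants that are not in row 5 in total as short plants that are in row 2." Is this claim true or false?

plants that are not in row 5: 16.
short plants in row 2: 2.
The claim requires 16 ≥ 8 × 2 = 16, which holds.

True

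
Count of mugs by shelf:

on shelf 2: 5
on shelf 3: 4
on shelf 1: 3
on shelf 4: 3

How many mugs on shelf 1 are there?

3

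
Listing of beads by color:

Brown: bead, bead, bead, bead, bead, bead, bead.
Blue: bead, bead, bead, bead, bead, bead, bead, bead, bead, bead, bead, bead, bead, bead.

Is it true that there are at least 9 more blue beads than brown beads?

False

|blue beads| = 14.
|brown beads| = 7.
The claim requires 14 − 7 = 7 ≥ 9, which does not hold.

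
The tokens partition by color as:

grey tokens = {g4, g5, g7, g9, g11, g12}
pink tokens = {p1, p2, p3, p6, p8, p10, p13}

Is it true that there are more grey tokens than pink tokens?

|grey tokens| = 6.
|pink tokens| = 7.
The claim requires 6 > 7, which does not hold.

False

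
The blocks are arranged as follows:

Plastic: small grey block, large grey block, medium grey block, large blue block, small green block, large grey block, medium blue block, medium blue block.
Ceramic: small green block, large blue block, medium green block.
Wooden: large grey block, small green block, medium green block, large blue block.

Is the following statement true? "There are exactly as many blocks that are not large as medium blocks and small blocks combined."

There are 9 blocks that are not large.
medium blocks: 5; small blocks: 4; combined: 5 + 4 = 9.
The claim requires 9 = 9, which holds.

True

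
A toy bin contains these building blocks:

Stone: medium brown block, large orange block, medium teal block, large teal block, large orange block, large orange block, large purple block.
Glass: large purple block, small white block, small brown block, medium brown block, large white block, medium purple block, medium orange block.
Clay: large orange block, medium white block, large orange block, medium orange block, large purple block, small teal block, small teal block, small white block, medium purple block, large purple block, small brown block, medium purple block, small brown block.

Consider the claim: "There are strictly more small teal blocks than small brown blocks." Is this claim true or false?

There are 2 small teal blocks.
There are 3 small brown blocks.
The claim requires 2 > 3, which does not hold.

False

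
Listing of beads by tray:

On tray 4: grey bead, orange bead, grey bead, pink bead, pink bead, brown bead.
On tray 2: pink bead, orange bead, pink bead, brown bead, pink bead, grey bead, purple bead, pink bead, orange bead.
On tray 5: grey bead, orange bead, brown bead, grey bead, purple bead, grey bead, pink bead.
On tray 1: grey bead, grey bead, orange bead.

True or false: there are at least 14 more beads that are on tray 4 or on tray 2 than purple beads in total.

beads on tray 4 or on tray 2: 15.
purple beads: 2.
The claim requires 15 − 2 = 13 ≥ 14, which does not hold.

False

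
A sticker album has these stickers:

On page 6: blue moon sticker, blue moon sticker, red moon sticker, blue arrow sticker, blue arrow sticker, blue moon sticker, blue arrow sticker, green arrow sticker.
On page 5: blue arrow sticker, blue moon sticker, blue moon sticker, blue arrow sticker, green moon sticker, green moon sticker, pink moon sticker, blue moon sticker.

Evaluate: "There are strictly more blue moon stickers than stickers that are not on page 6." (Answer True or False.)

There are 6 blue moon stickers.
There are 8 stickers that are not on page 6.
The claim requires 6 > 8, which does not hold.

False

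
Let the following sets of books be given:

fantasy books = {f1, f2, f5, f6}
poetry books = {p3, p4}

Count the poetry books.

2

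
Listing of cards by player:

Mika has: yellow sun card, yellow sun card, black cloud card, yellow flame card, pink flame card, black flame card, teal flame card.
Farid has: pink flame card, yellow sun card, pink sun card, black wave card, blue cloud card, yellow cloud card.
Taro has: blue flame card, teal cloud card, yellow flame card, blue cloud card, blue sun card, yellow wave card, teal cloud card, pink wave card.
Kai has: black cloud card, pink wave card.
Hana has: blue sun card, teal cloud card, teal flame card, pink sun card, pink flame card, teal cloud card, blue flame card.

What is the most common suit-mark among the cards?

flame

Counts by suit-mark: flame 10, cloud 9, sun 7, wave 4.
The maximum is 10, held uniquely by flame.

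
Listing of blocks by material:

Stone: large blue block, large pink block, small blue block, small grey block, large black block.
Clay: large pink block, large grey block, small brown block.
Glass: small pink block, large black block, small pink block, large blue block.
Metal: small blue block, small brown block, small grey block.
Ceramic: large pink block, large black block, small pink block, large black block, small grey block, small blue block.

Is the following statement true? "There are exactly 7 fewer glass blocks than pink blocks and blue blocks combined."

|glass blocks| = 4.
pink blocks: 6; blue blocks: 5; combined: 6 + 5 = 11.
The claim requires 11 − 4 (= 7) to equal 7, which holds.

True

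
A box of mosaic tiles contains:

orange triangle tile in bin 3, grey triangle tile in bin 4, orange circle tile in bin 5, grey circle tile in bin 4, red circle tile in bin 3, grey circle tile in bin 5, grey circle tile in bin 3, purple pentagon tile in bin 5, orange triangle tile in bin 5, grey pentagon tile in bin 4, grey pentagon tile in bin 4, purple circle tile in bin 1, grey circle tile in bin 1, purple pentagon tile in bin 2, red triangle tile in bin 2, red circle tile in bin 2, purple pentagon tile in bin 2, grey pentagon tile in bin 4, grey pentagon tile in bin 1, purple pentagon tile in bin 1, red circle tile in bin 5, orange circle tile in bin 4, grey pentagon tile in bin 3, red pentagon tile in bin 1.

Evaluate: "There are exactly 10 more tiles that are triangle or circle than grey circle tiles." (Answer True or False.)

True

|tiles that are triangle or circle| = 14.
|grey circle tiles| = 4.
The claim requires 14 − 4 (= 10) to equal 10, which holds.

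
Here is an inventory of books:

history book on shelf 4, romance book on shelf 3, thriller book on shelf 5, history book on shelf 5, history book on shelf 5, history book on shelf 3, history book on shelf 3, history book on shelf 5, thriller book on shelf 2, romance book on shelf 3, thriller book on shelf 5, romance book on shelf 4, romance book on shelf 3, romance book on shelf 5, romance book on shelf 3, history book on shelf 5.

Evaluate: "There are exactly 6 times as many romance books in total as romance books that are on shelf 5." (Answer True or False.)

There are 6 romance books.
There is 1 romance book on shelf 5.
The claim requires 6 = 6 × 1 = 6, which holds.

True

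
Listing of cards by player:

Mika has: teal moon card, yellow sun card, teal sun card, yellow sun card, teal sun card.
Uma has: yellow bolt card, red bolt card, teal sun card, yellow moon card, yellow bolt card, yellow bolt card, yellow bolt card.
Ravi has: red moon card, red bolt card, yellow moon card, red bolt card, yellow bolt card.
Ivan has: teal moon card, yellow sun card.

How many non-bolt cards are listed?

Total cards: 19; with the excluded value: 8; remaining 19 − 8 = 11.

11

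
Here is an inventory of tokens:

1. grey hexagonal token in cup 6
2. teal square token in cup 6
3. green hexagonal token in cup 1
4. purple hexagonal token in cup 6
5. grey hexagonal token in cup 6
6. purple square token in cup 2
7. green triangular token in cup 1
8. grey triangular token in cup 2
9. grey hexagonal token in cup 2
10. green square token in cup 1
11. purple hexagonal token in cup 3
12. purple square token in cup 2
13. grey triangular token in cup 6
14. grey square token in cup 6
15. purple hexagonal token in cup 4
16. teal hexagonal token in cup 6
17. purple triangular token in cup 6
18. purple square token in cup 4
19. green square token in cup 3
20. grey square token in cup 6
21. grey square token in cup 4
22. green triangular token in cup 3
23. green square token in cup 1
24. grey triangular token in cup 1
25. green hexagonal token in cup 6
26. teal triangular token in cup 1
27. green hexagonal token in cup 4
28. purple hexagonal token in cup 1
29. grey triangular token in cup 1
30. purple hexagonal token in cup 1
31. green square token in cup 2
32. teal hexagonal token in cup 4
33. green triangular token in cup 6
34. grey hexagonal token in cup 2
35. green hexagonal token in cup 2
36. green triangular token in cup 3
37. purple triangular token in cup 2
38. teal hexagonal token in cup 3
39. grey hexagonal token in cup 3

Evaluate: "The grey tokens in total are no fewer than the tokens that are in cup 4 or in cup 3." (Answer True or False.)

grey tokens: 12.
tokens in cup 4 or in cup 3: 11.
The claim requires 12 ≥ 11, which holds.

True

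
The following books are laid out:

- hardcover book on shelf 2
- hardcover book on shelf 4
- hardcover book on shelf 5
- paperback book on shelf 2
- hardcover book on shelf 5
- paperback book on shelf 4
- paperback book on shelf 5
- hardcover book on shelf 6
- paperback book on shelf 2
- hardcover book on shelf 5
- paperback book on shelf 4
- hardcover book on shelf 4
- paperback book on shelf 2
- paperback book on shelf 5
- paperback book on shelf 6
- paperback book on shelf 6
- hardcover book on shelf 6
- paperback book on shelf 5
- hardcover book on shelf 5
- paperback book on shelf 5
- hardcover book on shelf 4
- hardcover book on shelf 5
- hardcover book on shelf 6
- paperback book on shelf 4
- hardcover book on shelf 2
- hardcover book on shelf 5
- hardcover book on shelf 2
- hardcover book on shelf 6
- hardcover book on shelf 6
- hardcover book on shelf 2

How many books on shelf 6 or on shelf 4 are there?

13

on shelf 4: 6; on shelf 6: 7; together 6 + 7 = 13.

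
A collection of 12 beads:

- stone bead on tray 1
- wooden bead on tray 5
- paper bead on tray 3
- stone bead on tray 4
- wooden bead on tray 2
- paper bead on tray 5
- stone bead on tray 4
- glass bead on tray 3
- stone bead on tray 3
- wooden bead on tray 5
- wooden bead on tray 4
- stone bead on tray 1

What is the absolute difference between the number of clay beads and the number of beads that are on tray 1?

2

clay beads: 0. beads on tray 1: 2.
|0 − 2| = 2 − 0 = 2.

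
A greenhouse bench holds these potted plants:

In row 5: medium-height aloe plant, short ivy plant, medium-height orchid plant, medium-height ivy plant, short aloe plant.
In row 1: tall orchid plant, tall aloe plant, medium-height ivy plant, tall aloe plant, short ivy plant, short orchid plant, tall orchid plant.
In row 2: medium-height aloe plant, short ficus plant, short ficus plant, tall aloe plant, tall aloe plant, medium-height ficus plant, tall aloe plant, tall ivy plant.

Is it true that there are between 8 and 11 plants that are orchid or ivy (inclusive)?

There are 9 plants that are orchid or ivy.
The claim requires 8 ≤ 9 ≤ 11, which holds.

True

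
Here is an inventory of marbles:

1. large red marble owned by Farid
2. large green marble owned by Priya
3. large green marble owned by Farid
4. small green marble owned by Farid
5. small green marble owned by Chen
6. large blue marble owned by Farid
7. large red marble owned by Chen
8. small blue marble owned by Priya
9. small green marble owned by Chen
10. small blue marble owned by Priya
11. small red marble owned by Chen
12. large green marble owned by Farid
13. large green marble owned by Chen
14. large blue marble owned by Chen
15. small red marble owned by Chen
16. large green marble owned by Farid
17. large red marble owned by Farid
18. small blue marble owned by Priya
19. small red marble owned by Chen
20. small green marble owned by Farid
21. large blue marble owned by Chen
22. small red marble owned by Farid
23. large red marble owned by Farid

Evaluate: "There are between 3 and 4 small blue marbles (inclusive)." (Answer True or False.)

There are 3 small blue marbles.
The claim requires 3 ≤ 3 ≤ 4, which holds.

True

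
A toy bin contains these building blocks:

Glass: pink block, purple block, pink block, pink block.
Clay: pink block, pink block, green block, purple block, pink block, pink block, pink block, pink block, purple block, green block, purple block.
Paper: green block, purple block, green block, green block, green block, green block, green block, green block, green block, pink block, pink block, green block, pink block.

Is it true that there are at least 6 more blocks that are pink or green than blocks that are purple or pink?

There are 23 blocks that are pink or green.
There are 17 blocks that are purple or pink.
The claim requires 23 − 17 = 6 ≥ 6, which holds.

True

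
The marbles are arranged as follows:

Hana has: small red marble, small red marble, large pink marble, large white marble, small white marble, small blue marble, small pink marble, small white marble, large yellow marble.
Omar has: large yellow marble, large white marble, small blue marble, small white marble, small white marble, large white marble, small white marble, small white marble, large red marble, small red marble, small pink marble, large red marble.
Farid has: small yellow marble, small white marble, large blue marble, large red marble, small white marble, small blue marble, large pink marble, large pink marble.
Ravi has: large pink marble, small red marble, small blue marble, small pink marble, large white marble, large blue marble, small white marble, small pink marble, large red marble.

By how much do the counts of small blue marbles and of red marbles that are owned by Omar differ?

1

small blue marbles: 4. red marbles owned by Omar: 3.
|4 − 3| = 4 − 3 = 1.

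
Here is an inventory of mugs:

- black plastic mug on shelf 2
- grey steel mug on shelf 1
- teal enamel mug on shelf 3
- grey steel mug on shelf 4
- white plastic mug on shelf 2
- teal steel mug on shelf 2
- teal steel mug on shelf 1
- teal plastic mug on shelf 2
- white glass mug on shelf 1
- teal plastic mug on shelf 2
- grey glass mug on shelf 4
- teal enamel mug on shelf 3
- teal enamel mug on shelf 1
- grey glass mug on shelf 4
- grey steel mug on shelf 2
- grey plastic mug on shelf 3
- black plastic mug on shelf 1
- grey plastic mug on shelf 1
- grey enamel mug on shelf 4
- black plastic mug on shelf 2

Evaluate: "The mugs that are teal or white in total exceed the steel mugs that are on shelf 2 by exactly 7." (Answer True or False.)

True

mugs that are teal or white: 9.
steel mugs on shelf 2: 2.
The claim requires 9 − 2 (= 7) to equal 7, which holds.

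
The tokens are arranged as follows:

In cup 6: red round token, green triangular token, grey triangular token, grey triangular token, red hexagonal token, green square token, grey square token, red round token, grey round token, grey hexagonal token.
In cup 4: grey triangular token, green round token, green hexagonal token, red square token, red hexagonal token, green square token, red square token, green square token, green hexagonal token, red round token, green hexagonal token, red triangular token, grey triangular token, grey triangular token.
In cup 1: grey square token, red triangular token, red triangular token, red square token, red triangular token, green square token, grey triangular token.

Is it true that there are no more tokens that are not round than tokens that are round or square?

False

tokens that are not round: 26.
tokens that are round or square: 14.
The claim requires 26 ≤ 14, which does not hold.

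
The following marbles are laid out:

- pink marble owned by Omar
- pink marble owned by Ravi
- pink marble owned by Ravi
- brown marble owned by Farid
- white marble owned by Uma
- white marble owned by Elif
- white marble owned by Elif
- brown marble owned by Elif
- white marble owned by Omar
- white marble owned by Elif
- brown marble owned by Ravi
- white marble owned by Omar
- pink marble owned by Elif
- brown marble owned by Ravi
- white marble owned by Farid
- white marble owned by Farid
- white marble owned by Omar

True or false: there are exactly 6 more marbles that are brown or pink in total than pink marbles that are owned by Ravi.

marbles that are brown or pink: 8.
pink marbles owned by Ravi: 2.
The claim requires 8 − 2 (= 6) to equal 6, which holds.

True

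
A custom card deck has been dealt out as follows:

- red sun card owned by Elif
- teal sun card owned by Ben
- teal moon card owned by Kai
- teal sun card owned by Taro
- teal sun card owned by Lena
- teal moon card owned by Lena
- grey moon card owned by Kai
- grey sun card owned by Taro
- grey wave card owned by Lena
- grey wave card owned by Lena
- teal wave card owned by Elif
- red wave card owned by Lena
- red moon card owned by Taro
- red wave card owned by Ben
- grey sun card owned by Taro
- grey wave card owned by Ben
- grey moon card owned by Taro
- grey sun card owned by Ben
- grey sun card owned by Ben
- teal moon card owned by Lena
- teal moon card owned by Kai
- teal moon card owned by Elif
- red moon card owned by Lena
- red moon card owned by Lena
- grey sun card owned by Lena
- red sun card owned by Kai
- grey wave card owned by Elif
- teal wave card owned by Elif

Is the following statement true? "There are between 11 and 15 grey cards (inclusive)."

True

grey cards: 11.
The claim requires 11 ≤ 11 ≤ 15, which holds.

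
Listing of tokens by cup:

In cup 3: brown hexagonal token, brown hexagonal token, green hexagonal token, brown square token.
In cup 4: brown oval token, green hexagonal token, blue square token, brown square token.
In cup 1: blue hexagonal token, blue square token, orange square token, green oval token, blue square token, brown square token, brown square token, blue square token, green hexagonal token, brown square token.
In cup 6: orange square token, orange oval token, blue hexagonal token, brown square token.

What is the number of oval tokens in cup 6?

1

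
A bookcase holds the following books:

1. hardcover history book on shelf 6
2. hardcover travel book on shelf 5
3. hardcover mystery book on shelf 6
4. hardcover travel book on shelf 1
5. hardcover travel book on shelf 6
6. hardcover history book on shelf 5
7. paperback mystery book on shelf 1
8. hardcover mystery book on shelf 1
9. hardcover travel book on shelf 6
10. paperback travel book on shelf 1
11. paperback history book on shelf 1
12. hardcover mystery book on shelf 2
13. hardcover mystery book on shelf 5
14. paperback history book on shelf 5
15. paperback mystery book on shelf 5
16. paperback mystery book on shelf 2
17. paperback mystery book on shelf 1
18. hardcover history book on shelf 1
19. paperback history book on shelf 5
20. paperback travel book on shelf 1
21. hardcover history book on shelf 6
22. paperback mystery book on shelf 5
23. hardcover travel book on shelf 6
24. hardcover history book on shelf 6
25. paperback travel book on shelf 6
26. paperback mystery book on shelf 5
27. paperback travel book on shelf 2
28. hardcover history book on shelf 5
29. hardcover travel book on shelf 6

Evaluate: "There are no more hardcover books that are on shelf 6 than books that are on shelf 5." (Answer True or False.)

True

|hardcover books on shelf 6| = 8.
|books on shelf 5| = 9.
The claim requires 8 ≤ 9, which holds.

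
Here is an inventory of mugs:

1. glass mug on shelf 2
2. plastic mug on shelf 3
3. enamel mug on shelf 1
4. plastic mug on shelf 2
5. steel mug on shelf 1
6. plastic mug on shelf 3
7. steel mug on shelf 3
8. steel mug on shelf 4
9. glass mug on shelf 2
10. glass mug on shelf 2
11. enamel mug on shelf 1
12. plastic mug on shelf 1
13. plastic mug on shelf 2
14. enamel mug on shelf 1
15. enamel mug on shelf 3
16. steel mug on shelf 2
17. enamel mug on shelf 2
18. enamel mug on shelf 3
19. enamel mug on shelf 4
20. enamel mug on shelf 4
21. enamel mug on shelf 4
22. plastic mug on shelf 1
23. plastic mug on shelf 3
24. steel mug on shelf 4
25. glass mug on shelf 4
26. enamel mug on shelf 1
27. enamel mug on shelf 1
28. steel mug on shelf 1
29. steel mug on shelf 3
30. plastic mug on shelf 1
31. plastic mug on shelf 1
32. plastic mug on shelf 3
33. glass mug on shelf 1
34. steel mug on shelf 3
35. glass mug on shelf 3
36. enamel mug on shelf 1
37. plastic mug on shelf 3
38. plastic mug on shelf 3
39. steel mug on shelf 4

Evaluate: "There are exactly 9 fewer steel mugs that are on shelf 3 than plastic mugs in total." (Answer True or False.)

True

steel mugs on shelf 3: 3.
plastic mugs: 12.
The claim requires 12 − 3 (= 9) to equal 9, which holds.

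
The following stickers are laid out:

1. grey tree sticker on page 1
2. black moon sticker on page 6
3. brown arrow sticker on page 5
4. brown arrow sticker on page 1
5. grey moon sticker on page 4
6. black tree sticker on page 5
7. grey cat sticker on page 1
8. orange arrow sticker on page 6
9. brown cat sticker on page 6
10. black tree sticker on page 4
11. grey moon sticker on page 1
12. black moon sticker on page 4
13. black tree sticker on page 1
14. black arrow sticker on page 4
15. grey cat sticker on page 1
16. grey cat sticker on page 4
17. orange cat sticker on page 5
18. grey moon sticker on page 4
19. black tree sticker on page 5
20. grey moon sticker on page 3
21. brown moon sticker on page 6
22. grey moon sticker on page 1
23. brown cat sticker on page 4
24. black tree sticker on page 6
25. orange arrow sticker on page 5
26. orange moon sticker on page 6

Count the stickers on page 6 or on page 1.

on page 1: 7; on page 6: 6; together 7 + 6 = 13.

13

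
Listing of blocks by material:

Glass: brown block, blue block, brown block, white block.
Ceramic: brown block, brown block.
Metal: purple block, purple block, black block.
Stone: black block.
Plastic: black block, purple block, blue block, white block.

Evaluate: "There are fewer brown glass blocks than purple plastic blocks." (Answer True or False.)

False

There are 2 brown glass blocks.
There is 1 purple plastic block.
The claim requires 2 < 1, which does not hold.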